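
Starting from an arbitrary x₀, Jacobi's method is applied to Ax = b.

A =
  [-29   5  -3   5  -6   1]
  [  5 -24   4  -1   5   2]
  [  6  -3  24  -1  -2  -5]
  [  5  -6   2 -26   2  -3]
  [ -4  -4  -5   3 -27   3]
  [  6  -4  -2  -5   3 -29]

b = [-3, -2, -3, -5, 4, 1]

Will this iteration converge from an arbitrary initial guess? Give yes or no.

Write A = D+L+U with D = diag(-29, -24, 24, -26, -27, -29).
Jacobi T = -D⁻¹(L+U): T[3,5] = -(-3)/(-26) = -0.1154; T[3,3] = 0.
  T[0,:] = [+0.0000  +0.1724  -0.1034  +0.1724  -0.2069  +0.0345]
  T[1,:] = [+0.2083  +0.0000  +0.1667  -0.0417  +0.2083  +0.0833]
  T[2,:] = [-0.2500  +0.1250  +0.0000  +0.0417  +0.0833  +0.2083]
  T[3,:] = [+0.1923  -0.2308  +0.0769  +0.0000  +0.0769  -0.1154]
  T[4,:] = [-0.1481  -0.1481  -0.1852  +0.1111  +0.0000  +0.1111]
  T[5,:] = [+0.2069  -0.1379  -0.0690  -0.1724  +0.1034  +0.0000]
eigenvalue magnitudes: 0.5827, 0.3062, 0.3062, 0.1986, 0.1327, 0.0080.
spectral radius ρ = 0.5827; 0.5827 < 1 ⇒ converges.

yes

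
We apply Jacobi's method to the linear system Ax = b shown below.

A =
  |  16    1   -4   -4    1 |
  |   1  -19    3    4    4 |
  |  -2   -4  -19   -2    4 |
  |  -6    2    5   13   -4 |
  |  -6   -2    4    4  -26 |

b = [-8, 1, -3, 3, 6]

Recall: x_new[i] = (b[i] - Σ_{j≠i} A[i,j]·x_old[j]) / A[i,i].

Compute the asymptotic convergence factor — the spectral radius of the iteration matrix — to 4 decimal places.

0.5609

A = D + L + U where D = diag(16, -19, -19, 13, -26).
Jacobi: T = -D⁻¹(L+U), T[2,4] = -(4)/(-19) = +0.2105; T[2,2] = 0.
  T[0,:] = [+0.0000 -0.0625 +0.2500 +0.2500 -0.0625]
  T[1,:] = [+0.0526 +0.0000 +0.1579 +0.2105 +0.2105]
  T[2,:] = [-0.1053 -0.2105 +0.0000 -0.1053 +0.2105]
  T[3,:] = [+0.4615 -0.1538 -0.3846 +0.0000 +0.3077]
  T[4,:] = [-0.2308 -0.0769 +0.1538 +0.1538 +0.0000]
moduli |λ_i(T)| = 0.5609, 0.2919, 0.2818, 0.2818, 0.1407.
spectral radius ρ = 0.5609; 0.5609 < 1: convergent.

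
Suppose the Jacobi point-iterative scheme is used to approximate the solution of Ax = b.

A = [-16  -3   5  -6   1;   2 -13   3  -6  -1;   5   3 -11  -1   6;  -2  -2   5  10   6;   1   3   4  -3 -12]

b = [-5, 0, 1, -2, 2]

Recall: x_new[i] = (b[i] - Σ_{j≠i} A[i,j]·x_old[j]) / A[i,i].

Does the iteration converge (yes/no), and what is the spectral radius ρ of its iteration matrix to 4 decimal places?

yes, ρ = 0.9372

Diagonal D = diag(-16, -13, -11, 10, -12); L, U strict lower/upper.
Jacobi T = -D⁻¹(L+U): T[3,4] = -(6)/(10) = -0.6000; T[3,3] = 0.
  T[0,:] = [+0.0000, -0.1875, +0.3125, -0.3750, +0.0625]
  T[1,:] = [+0.1538, +0.0000, +0.2308, -0.4615, -0.0769]
  T[2,:] = [+0.4545, +0.2727, +0.0000, -0.0909, +0.5455]
  T[3,:] = [+0.2000, +0.2000, -0.5000, +0.0000, -0.6000]
  T[4,:] = [+0.0833, +0.2500, +0.3333, -0.2500, +0.0000]
moduli |λ_i(T)| = 0.9372, 0.5454, 0.5454, 0.3785, 0.0048.
spectral radius ρ = 0.9372; 0.9372 < 1, so it converges for any x₀.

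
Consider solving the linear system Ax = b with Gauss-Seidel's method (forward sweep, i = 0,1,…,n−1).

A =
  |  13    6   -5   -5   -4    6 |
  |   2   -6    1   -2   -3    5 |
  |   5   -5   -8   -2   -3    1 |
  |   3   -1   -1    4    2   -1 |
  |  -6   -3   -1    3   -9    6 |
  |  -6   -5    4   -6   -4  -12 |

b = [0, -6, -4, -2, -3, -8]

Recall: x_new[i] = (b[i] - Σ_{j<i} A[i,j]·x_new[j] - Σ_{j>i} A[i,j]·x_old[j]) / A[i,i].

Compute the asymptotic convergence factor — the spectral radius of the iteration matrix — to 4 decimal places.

Let D = diag(13, -6, -8, 4, -9, -12); L, U the strict triangles.
GS T = -(D+L)⁻¹U: row 0 first, T[0,3] = -(-5)/(13) = +0.3846; later rows by forward substitution.
  T[0,:] = [+0.0000 -0.4615 +0.3846 +0.3846 +0.3077 -0.4615]
  T[1,:] = [+0.0000 -0.1538 +0.2949 -0.2051 -0.3974 +0.6795]
  T[2,:] = [+0.0000 -0.1923 +0.0561 +0.1186 +0.0657 -0.5881]
  T[3,:] = [+0.0000 +0.2596 -0.2007 -0.3101 -0.8137 +0.6190]
  T[4,:] = [+0.0000 +0.4669 -0.4278 -0.3046 -0.3512 +1.0195]
  T[5,:] = [+0.0000 -0.0547 -0.0535 +0.1893 +0.5576 -0.8977]
|eigenvalues of T|: 1.3553, 0.4817, 0.3680, 0.1155, 0.1155, 0.0000.
ρ = 1.3553; 1.3553 > 1 ⇒ diverges.

1.3553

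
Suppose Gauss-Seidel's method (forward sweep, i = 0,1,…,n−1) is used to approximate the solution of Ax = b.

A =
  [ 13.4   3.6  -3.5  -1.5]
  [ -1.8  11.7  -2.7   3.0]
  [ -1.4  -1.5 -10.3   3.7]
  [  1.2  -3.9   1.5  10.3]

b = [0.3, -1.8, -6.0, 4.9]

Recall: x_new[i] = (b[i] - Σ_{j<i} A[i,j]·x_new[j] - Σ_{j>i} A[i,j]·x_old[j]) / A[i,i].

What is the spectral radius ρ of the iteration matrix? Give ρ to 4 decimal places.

0.3099

Write A = D+L+U with D = diag(13.4, 11.7, -10.3, 10.3).
GS T = -(D+L)⁻¹U: row 0 first, T[0,3] = -(-1.5)/(13.4) = +0.1119; later rows by forward substitution.
  T[0,:] = [+0.0000  -0.2687  +0.2612  +0.1119]
  T[1,:] = [+0.0000  -0.0413  +0.2710  -0.2392]
  T[2,:] = [+0.0000  +0.0425  -0.0750  +0.3788]
  T[3,:] = [+0.0000  +0.0095  +0.0831  -0.1588]
|eigenvalues of T|: 0.3099, 0.1106, 0.0757, 0.0000.
ρ(T) = max|λ| = 0.3099; 0.3099 < 1, so it converges for any x₀.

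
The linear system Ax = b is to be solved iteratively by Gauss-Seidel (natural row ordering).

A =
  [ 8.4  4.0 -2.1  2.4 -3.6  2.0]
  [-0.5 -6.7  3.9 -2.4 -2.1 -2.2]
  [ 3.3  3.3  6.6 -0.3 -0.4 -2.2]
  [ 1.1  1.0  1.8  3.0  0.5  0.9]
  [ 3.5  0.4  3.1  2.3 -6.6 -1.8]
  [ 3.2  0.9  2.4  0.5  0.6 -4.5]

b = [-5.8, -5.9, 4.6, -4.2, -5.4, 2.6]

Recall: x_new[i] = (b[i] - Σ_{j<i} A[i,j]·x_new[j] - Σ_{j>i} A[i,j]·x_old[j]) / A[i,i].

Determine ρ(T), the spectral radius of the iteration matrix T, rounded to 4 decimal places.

Let D = diag(8.4, -6.7, 6.6, 3, -6.6, -4.5); L, U the strict triangles.
Gauss-Seidel: T = -(D+L)⁻¹U, row 0 first, T[0,4] = -(-3.6)/(8.4) = +0.4286; later rows by forward substitution.
  T[0,:] = [+0.0000, -0.4762, +0.2500, -0.2857, +0.4286, -0.2381]
  T[1,:] = [+0.0000, +0.0355, +0.5634, -0.3369, -0.3454, -0.3106]
  T[2,:] = [+0.0000, +0.2203, -0.4067, +0.3568, +0.0190, +0.6077]
  T[3,:] = [+0.0000, +0.0306, -0.0354, +0.0030, -0.2201, -0.4738]
  T[4,:] = [+0.0000, -0.1362, -0.0367, -0.0033, +0.1386, -0.2975]
  T[5,:] = [+0.0000, -0.2288, +0.0647, -0.0804, +0.2399, +0.0004]
|eigenvalues of T|: 0.8249, 0.4158, 0.4158, 0.0534, 0.0534, 0.0000.
ρ = 0.8249; 0.8249 < 1 ⇒ converges.

0.8249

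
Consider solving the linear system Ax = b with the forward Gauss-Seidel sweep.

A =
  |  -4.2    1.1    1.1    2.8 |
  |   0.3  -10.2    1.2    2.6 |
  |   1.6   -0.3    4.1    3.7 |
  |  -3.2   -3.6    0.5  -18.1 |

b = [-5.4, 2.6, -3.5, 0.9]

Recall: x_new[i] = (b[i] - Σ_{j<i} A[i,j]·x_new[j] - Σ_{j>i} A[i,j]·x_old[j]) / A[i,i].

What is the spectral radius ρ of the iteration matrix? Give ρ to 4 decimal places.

0.3648

Write A = D+L+U with D = diag(-4.2, -10.2, 4.1, -18.1).
T_GS = -(D+L)⁻¹U: row 0 first, T[0,2] = -(1.1)/(-4.2) = +0.2619; later rows by forward substitution.
  T[0,:] = [+0.0000 +0.2619 +0.2619 +0.6667]
  T[1,:] = [+0.0000 +0.0077 +0.1254 +0.2745]
  T[2,:] = [+0.0000 -0.1016 -0.0930 -1.1425]
  T[3,:] = [+0.0000 -0.0506 -0.0738 -0.2040]
|λ(T)| sorted: 0.3648, 0.1598, 0.0844, 0.0000.
ρ = 0.3648; 0.3648 < 1, so it converges for any x₀.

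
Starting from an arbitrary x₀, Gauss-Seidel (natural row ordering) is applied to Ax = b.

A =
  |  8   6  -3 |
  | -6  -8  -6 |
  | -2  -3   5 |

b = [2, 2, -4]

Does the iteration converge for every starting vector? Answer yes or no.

A = D + L + U where D = diag(8, -8, 5).
T_GS = -(D+L)⁻¹U: row 0 first, T[0,1] = -(6)/(8) = -0.7500; later rows by forward substitution.
  T[0,:] = [+0.0000, -0.7500, +0.3750]
  T[1,:] = [+0.0000, +0.5625, -1.0312]
  T[2,:] = [+0.0000, +0.0375, -0.4688]
|λ(T)| sorted: 0.5235, 0.4298, 0.0000.
ρ(T) = max|λ| = 0.5235; 0.5235 < 1, so it converges for any x₀.

yes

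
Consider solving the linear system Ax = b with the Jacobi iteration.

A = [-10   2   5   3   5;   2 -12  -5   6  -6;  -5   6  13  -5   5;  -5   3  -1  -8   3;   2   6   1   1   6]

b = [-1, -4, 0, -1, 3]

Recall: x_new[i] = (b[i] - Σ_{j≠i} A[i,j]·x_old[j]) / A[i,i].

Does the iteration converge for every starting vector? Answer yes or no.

no

Split A = D + L + U, D = diag(-10, -12, 13, -8, 6).
Jacobi: T = -D⁻¹(L+U), T[0,3] = -(3)/(-10) = +0.3000; T[0,0] = 0.
  T[0,:] = [+0.0000 +0.2000 +0.5000 +0.3000 +0.5000]
  T[1,:] = [+0.1667 +0.0000 -0.4167 +0.5000 -0.5000]
  T[2,:] = [+0.3846 -0.4615 +0.0000 +0.3846 -0.3846]
  T[3,:] = [-0.6250 +0.3750 -0.1250 +0.0000 +0.3750]
  T[4,:] = [-0.3333 -1.0000 -0.1667 -0.1667 +0.0000]
|eigenvalues of T|: 1.2368, 0.7214, 0.6546, 0.6546, 0.0531.
spectral radius ρ = 1.2368; 1.2368 > 1 ⇒ diverges.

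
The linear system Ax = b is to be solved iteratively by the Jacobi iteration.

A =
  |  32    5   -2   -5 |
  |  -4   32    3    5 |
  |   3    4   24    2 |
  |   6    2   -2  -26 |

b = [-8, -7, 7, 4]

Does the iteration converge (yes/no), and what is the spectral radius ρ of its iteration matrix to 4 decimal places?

yes, ρ = 0.1934

Let D = diag(32, 32, 24, -26); L, U the strict triangles.
Jacobi T = -D⁻¹(L+U): T[3,1] = -(2)/(-26) = +0.0769; T[3,3] = 0.
  T[0,:] = [+0.0000 -0.1562 +0.0625 +0.1562]
  T[1,:] = [+0.1250 +0.0000 -0.0938 -0.1562]
  T[2,:] = [-0.1250 -0.1667 +0.0000 -0.0833]
  T[3,:] = [+0.2308 +0.0769 -0.0769 +0.0000]
|roots of det(T-λI)|: 0.1934, 0.0998, 0.0998, 0.0714.
ρ = 0.1934; 0.1934 < 1, so it converges for any x₀.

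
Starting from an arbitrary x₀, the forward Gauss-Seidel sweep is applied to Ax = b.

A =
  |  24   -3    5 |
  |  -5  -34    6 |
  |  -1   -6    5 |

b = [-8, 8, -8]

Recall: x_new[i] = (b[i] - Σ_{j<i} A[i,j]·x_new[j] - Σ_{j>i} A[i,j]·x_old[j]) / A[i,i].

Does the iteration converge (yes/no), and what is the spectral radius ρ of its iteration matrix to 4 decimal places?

Let D = diag(24, -34, 5); L, U the strict triangles.
GS T = -(D+L)⁻¹U: row 0 first, T[0,1] = -(-3)/(24) = +0.1250; later rows by forward substitution.
  T[0,:] = [+0.0000 +0.1250 -0.2083]
  T[1,:] = [+0.0000 -0.0184 +0.2071]
  T[2,:] = [+0.0000 +0.0029 +0.2069]
eigenvalue magnitudes: 0.2095, 0.0211, 0.0000.
spectral radius ρ = 0.2095; 0.2095 < 1, so it converges for any x₀.

yes, ρ = 0.2095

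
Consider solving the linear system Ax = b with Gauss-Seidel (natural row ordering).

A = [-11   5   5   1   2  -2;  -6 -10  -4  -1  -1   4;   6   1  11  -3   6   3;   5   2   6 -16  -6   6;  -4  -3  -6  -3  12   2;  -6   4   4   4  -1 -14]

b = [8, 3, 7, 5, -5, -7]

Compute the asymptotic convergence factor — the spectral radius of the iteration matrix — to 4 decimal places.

0.8511

A = D + L + U where D = diag(-11, -10, 11, -16, 12, -14).
T_GS = -(D+L)⁻¹U: row 0 first, T[0,4] = -(2)/(-11) = +0.1818; later rows by forward substitution.
  T[0,:] = [+0.0000  +0.4545  +0.4545  +0.0909  +0.1818  -0.1818]
  T[1,:] = [+0.0000  -0.2727  -0.6727  -0.1545  -0.2091  +0.5091]
  T[2,:] = [+0.0000  -0.2231  -0.1868  +0.2372  -0.6256  -0.2198]
  T[3,:] = [+0.0000  +0.0243  -0.0121  +0.0980  -0.5789  +0.2994]
  T[4,:] = [+0.0000  -0.0222  -0.1131  +0.1348  -0.4492  -0.1351]
  T[5,:] = [+0.0000  -0.3280  -0.4358  +0.0030  -0.4497  +0.2558]
eigenvalue magnitudes: 0.8511, 0.2824, 0.2824, 0.2182, 0.0897, 0.0000.
ρ = 0.8511; 0.8511 < 1, so it converges for any x₀.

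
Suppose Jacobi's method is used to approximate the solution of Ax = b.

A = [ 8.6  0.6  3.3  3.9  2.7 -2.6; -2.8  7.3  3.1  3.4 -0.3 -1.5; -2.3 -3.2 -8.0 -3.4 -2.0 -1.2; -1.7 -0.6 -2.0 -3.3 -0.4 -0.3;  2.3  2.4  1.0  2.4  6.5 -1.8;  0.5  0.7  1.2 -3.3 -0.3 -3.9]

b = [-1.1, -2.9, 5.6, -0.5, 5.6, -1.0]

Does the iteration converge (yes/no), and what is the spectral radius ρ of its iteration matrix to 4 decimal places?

Let D = diag(8.6, 7.3, -8, -3.3, 6.5, -3.9); L, U the strict triangles.
Jacobi: T = -D⁻¹(L+U), T[4,2] = -(1)/(6.5) = -0.1538; T[4,4] = 0.
  T[0,:] = [+0.0000, -0.0698, -0.3837, -0.4535, -0.3140, +0.3023]
  T[1,:] = [+0.3836, +0.0000, -0.4247, -0.4658, +0.0411, +0.2055]
  T[2,:] = [-0.2875, -0.4000, +0.0000, -0.4250, -0.2500, -0.1500]
  T[3,:] = [-0.5152, -0.1818, -0.6061, +0.0000, -0.1212, -0.0909]
  T[4,:] = [-0.3538, -0.3692, -0.1538, -0.3692, +0.0000, +0.2769]
  T[5,:] = [+0.1282, +0.1795, +0.3077, -0.8462, -0.0769, +0.0000]
eigenvalue magnitudes: 1.1539, 0.7295, 0.5131, 0.5131, 0.3599, 0.3599.
spectral radius ρ = 1.1539; 1.1539 > 1: divergent.

no, ρ = 1.1539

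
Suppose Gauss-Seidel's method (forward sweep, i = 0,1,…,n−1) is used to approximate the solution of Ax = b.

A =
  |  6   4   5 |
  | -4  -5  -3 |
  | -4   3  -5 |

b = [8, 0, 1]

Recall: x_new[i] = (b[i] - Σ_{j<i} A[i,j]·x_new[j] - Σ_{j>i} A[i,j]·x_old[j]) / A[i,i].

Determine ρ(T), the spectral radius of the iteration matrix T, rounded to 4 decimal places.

Split A = D + L + U, D = diag(6, -5, -5).
T_GS = -(D+L)⁻¹U: row 0 first, T[0,2] = -(5)/(6) = -0.8333; later rows by forward substitution.
  T[0,:] = [+0.0000  -0.6667  -0.8333]
  T[1,:] = [+0.0000  +0.5333  +0.0667]
  T[2,:] = [+0.0000  +0.8533  +0.7067]
|eigenvalues of T|: 0.8738, 0.3662, 0.0000.
spectral radius ρ = 0.8738; 0.8738 < 1, so it converges for any x₀.

0.8738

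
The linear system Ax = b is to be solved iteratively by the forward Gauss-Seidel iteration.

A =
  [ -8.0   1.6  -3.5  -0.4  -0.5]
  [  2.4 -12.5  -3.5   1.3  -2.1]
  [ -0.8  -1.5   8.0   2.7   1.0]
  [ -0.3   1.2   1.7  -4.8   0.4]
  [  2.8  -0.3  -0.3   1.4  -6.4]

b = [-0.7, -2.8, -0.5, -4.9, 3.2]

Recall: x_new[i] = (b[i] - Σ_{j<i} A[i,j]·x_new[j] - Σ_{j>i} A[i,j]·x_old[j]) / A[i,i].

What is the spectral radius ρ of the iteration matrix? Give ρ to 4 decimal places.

Let D = diag(-8, -12.5, 8, -4.8, -6.4); L, U the strict triangles.
Gauss-Seidel: T = -(D+L)⁻¹U, row 0 first, T[0,1] = -(1.6)/(-8) = +0.2000; later rows by forward substitution.
  T[0,:] = [+0.0000, +0.2000, -0.4375, -0.0500, -0.0625]
  T[1,:] = [+0.0000, +0.0384, -0.3640, +0.0944, -0.1800]
  T[2,:] = [+0.0000, +0.0272, -0.1120, -0.3248, -0.1650]
  T[3,:] = [+0.0000, +0.0067, -0.1033, -0.0883, -0.0162]
  T[4,:] = [+0.0000, +0.0859, -0.1917, -0.0304, -0.0147]
|eigenvalues of T|: 0.2998, 0.1864, 0.1110, 0.1110, 0.0000.
ρ = 0.2998; 0.2998 < 1: convergent.

0.2998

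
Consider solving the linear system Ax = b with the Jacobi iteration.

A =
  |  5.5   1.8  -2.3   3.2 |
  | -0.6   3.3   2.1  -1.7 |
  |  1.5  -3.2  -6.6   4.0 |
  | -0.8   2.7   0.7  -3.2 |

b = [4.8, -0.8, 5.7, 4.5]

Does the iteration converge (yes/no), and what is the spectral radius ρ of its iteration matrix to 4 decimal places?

Diagonal D = diag(5.5, 3.3, -6.6, -3.2); L, U strict lower/upper.
T_J = -D⁻¹(L+U): T[2,3] = -(4)/(-6.6) = +0.6061; T[2,2] = 0.
  T[0,:] = [+0.0000  -0.3273  +0.4182  -0.5818]
  T[1,:] = [+0.1818  +0.0000  -0.6364  +0.5152]
  T[2,:] = [+0.2273  -0.4848  +0.0000  +0.6061]
  T[3,:] = [-0.2500  +0.8438  +0.2188  +0.0000]
|roots of det(T-λI)|: 1.2218, 0.5998, 0.5998, 0.0659.
ρ = 1.2218; 1.2218 > 1 ⇒ diverges.

no, ρ = 1.2218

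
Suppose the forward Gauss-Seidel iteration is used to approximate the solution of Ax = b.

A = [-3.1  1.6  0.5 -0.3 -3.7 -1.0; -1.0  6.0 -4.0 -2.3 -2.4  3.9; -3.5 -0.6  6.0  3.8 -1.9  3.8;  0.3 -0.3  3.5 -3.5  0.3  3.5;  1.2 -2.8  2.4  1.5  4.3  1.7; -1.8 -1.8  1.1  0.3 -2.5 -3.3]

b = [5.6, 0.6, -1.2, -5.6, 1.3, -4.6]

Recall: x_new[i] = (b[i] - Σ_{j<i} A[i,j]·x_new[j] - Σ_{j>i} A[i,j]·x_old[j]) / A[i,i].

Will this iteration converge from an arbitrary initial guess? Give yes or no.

Split A = D + L + U, D = diag(-3.1, 6, 6, -3.5, 4.3, -3.3).
T_GS = -(D+L)⁻¹U: row 0 first, T[0,4] = -(-3.7)/(-3.1) = -1.1935; later rows by forward substitution.
  T[0,:] = [+0.0000, +0.5161, +0.1613, -0.0968, -1.1935, -0.3226]
  T[1,:] = [+0.0000, +0.0860, +0.6935, +0.3672, +0.2011, -0.7038]
  T[2,:] = [+0.0000, +0.3097, +0.1634, -0.6531, -0.3595, -0.8919]
  T[3,:] = [+0.0000, +0.3465, +0.1178, -0.6928, -0.3933, +0.1408]
  T[4,:] = [+0.0000, -0.3818, +0.2743, +0.8723, +0.8018, -0.3149]
  T[5,:] = [+0.0000, +0.0955, -0.6089, -1.0890, -0.2217, +0.5139]
eigenvalue magnitudes: 1.2333, 0.5862, 0.5862, 0.4650, 0.0204, 0.0000.
spectral radius ρ = 1.2333; 1.2333 > 1, so it fails to converge.

no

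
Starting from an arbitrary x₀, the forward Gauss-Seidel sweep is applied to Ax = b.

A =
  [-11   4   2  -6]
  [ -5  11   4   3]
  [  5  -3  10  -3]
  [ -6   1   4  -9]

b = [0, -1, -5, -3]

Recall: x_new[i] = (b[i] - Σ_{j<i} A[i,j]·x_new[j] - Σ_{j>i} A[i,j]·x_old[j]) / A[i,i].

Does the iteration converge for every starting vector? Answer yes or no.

yes

Diagonal D = diag(-11, 11, 10, -9); L, U strict lower/upper.
T_GS = -(D+L)⁻¹U: row 0 first, T[0,2] = -(2)/(-11) = +0.1818; later rows by forward substitution.
  T[0,:] = [+0.0000  +0.3636  +0.1818  -0.5455]
  T[1,:] = [+0.0000  +0.1653  -0.2810  -0.5207]
  T[2,:] = [+0.0000  -0.1322  -0.1752  +0.4165]
  T[3,:] = [+0.0000  -0.2828  -0.2303  +0.4909]
|roots of det(T-λI)|: 0.7069, 0.1934, 0.1934, 0.0000.
ρ(T) = max|λ| = 0.7069; 0.7069 < 1: convergent.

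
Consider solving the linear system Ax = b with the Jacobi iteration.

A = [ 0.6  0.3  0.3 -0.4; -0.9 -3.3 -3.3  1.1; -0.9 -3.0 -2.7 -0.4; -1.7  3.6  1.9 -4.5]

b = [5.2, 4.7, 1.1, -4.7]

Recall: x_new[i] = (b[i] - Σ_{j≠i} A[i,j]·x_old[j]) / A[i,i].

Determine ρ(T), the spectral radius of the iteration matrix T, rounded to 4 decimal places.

1.4139

Write A = D+L+U with D = diag(0.6, -3.3, -2.7, -4.5).
Jacobi T = -D⁻¹(L+U): T[2,3] = -(-0.4)/(-2.7) = -0.1481; T[2,2] = 0.
  T[0,:] = [+0.0000, -0.5000, -0.5000, +0.6667]
  T[1,:] = [-0.2727, +0.0000, -1.0000, +0.3333]
  T[2,:] = [-0.3333, -1.1111, +0.0000, -0.1481]
  T[3,:] = [-0.3778, +0.8000, +0.4222, +0.0000]
moduli |λ_i(T)| = 1.4139, 1.1152, 0.5473, 0.5473.
spectral radius ρ = 1.4139; 1.4139 > 1: divergent.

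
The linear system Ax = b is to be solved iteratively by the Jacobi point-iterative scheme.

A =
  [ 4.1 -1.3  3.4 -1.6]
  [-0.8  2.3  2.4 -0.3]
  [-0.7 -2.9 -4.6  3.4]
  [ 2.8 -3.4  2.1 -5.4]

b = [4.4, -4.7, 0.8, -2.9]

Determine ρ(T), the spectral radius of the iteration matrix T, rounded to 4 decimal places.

A = D + L + U where D = diag(4.1, 2.3, -4.6, -5.4).
Jacobi T = -D⁻¹(L+U): T[2,3] = -(3.4)/(-4.6) = +0.7391; T[2,2] = 0.
  T[0,:] = [+0.0000 +0.3171 -0.8293 +0.3902]
  T[1,:] = [+0.3478 +0.0000 -1.0435 +0.1304]
  T[2,:] = [-0.1522 -0.6304 +0.0000 +0.7391]
  T[3,:] = [+0.5185 -0.6296 +0.3889 +0.0000]
|roots of det(T-λI)|: 1.1859, 0.8366, 0.6419, 0.2927.
ρ = 1.1859; 1.1859 > 1, so it fails to converge.

1.1859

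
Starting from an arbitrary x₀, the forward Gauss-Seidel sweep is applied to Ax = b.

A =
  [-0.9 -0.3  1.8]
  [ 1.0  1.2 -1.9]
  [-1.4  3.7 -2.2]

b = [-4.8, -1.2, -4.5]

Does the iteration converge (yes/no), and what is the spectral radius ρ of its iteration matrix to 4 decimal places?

A = D + L + U where D = diag(-0.9, 1.2, -2.2).
GS T = -(D+L)⁻¹U: row 0 first, T[0,2] = -(1.8)/(-0.9) = +2.0000; later rows by forward substitution.
  T[0,:] = [+0.0000 -0.3333 +2.0000]
  T[1,:] = [+0.0000 +0.2778 -0.0833]
  T[2,:] = [+0.0000 +0.6793 -1.4129]
|eigenvalues of T|: 1.3787, 0.2436, 0.0000.
ρ(T) = max|λ| = 1.3787; 1.3787 > 1: divergent.

no, ρ = 1.3787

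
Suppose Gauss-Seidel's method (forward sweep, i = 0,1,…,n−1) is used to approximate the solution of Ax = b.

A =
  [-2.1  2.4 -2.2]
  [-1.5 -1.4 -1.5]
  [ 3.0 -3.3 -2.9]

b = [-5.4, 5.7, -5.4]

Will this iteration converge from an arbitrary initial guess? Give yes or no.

Write A = D+L+U with D = diag(-2.1, -1.4, -2.9).
T_GS = -(D+L)⁻¹U: row 0 first, T[0,2] = -(-2.2)/(-2.1) = -1.0476; later rows by forward substitution.
  T[0,:] = [+0.0000  +1.1429  -1.0476]
  T[1,:] = [+0.0000  -1.2245  +0.0510]
  T[2,:] = [+0.0000  +2.5757  -1.1418]
|roots of det(T-λI)|: 1.5480, 0.8183, 0.0000.
ρ(T) = max|λ| = 1.5480; 1.5480 > 1: divergent.

no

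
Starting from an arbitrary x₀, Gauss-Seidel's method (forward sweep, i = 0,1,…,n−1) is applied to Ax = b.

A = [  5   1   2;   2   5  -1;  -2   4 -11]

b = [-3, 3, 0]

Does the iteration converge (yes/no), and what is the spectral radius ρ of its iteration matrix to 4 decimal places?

yes, ρ = 0.3073

A = D + L + U where D = diag(5, 5, -11).
GS T = -(D+L)⁻¹U: row 0 first, T[0,2] = -(2)/(5) = -0.4000; later rows by forward substitution.
  T[0,:] = [+0.0000 -0.2000 -0.4000]
  T[1,:] = [+0.0000 +0.0800 +0.3600]
  T[2,:] = [+0.0000 +0.0655 +0.2036]
moduli |λ_i(T)| = 0.3073, 0.0237, 0.0000.
ρ = 0.3073; 0.3073 < 1 ⇒ converges.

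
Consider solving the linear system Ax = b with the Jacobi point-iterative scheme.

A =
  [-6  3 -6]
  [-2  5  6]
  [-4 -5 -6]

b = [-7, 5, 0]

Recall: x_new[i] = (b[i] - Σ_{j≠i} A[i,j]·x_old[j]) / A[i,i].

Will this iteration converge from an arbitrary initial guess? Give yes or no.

Diagonal D = diag(-6, 5, -6); L, U strict lower/upper.
T_J = -D⁻¹(L+U): T[1,0] = -(-2)/(5) = +0.4000; T[1,1] = 0.
  T[0,:] = [+0.0000  +0.5000  -1.0000]
  T[1,:] = [+0.4000  +0.0000  -1.2000]
  T[2,:] = [-0.6667  -0.8333  +0.0000]
|roots of det(T-λI)|: 1.5315, 1.0937, 0.4378.
ρ(T) = max|λ| = 1.5315; 1.5315 > 1 ⇒ diverges.

no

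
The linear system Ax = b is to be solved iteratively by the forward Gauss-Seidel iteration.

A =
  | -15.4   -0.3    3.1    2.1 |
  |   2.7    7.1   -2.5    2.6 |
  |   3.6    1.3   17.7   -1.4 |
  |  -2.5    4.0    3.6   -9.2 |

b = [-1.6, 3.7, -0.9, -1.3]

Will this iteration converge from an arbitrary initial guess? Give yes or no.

Let D = diag(-15.4, 7.1, 17.7, -9.2); L, U the strict triangles.
Gauss-Seidel: T = -(D+L)⁻¹U, row 0 first, T[0,3] = -(2.1)/(-15.4) = +0.1364; later rows by forward substitution.
  T[0,:] = [+0.0000 -0.0195 +0.2013 +0.1364]
  T[1,:] = [+0.0000 +0.0074 +0.2756 -0.4181]
  T[2,:] = [+0.0000 +0.0034 -0.0612 +0.0821]
  T[3,:] = [+0.0000 +0.0099 +0.0412 -0.1867]
|roots of det(T-λI)|: 0.1856, 0.0667, 0.0119, 0.0000.
spectral radius ρ = 0.1856; 0.1856 < 1: convergent.

yes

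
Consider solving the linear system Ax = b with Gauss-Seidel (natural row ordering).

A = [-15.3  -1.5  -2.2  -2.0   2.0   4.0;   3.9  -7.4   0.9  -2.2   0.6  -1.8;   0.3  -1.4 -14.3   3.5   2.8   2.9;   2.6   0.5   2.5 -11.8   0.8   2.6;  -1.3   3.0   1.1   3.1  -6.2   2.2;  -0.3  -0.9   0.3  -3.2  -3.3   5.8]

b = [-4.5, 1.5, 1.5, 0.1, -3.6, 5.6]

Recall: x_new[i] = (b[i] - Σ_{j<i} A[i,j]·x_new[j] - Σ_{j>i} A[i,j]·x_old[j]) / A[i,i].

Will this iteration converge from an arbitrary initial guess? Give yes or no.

Write A = D+L+U with D = diag(-15.3, -7.4, -14.3, -11.8, -6.2, 5.8).
GS T = -(D+L)⁻¹U: row 0 first, T[0,4] = -(2)/(-15.3) = +0.1307; later rows by forward substitution.
  T[0,:] = [+0.0000 -0.0980 -0.1438 -0.1307 +0.1307 +0.2614]
  T[1,:] = [+0.0000 -0.0517 +0.0458 -0.3662 +0.1500 -0.1055]
  T[2,:] = [+0.0000 +0.0030 -0.0075 +0.2779 +0.1839 +0.2186]
  T[3,:] = [+0.0000 -0.0232 -0.0313 +0.0146 +0.1419 +0.3198]
  T[4,:] = [+0.0000 -0.0155 +0.0353 -0.0932 +0.1487 +0.4477]
  T[5,:] = [+0.0000 -0.0348 +0.0029 -0.1230 +0.1834 +0.4170]
|λ(T)| sorted: 0.5274, 0.0983, 0.0983, 0.0959, 0.0074, 0.0000.
spectral radius ρ = 0.5274; 0.5274 < 1 ⇒ converges.

yes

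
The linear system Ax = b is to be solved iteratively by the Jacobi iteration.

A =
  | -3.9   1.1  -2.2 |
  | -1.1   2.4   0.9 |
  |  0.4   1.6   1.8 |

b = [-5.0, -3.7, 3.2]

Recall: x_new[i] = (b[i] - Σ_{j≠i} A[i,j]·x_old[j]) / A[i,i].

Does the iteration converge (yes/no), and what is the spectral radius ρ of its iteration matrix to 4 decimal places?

yes, ρ = 0.9279

Let D = diag(-3.9, 2.4, 1.8); L, U the strict triangles.
Jacobi: T = -D⁻¹(L+U), T[1,0] = -(-1.1)/(2.4) = +0.4583; T[1,1] = 0.
  T[0,:] = [+0.0000, +0.2821, -0.5641]
  T[1,:] = [+0.4583, +0.0000, -0.3750]
  T[2,:] = [-0.2222, -0.8889, +0.0000]
|roots of det(T-λI)|: 0.9279, 0.5225, 0.5225.
ρ = 0.9279; 0.9279 < 1: convergent.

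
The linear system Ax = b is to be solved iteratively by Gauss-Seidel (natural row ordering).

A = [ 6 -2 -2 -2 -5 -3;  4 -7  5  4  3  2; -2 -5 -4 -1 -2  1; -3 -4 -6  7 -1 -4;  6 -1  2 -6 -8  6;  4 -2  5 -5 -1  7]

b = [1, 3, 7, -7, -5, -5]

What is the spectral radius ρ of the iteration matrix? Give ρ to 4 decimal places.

1.5968

Split A = D + L + U, D = diag(6, -7, -4, 7, -8, 7).
Gauss-Seidel: T = -(D+L)⁻¹U, row 0 first, T[0,5] = -(-3)/(6) = +0.5000; later rows by forward substitution.
  T[0,:] = [+0.0000 +0.3333 +0.3333 +0.3333 +0.8333 +0.5000]
  T[1,:] = [+0.0000 +0.1905 +0.9048 +0.7619 +0.9048 +0.5714]
  T[2,:] = [+0.0000 -0.4048 -1.2976 -1.3690 -2.0476 -0.7143]
  T[3,:] = [+0.0000 -0.0952 -0.4524 -0.5952 -0.7381 +0.5000]
  T[4,:] = [+0.0000 +0.1964 +0.1518 +0.2589 +0.5536 +0.5000]
  T[5,:] = [+0.0000 +0.1131 +0.6935 +0.6169 +0.7968 +0.8163]
|roots of det(T-λI)|: 1.5968, 0.7615, 0.3948, 0.1566, 0.0485, 0.0000.
ρ = 1.5968; 1.5968 > 1 ⇒ diverges.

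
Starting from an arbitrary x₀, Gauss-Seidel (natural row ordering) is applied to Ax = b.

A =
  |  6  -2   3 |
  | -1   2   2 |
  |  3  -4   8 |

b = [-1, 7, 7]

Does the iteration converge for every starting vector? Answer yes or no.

yes

Diagonal D = diag(6, 2, 8); L, U strict lower/upper.
Gauss-Seidel: T = -(D+L)⁻¹U, row 0 first, T[0,1] = -(-2)/(6) = +0.3333; later rows by forward substitution.
  T[0,:] = [+0.0000, +0.3333, -0.5000]
  T[1,:] = [+0.0000, +0.1667, -1.2500]
  T[2,:] = [+0.0000, -0.0417, -0.4375]
|roots of det(T-λI)|: 0.5140, 0.2432, 0.0000.
ρ(T) = max|λ| = 0.5140; 0.5140 < 1 ⇒ converges.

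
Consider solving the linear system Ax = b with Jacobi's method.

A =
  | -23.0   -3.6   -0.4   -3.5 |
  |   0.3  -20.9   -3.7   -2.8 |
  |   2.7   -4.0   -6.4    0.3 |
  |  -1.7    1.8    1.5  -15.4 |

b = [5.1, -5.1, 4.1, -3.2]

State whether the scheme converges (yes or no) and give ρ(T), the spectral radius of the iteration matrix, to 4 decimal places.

yes, ρ = 0.3705

Let D = diag(-23, -20.9, -6.4, -15.4); L, U the strict triangles.
Jacobi T = -D⁻¹(L+U): T[2,3] = -(0.3)/(-6.4) = +0.0469; T[2,2] = 0.
  T[0,:] = [+0.0000 -0.1565 -0.0174 -0.1522]
  T[1,:] = [+0.0144 +0.0000 -0.1770 -0.1340]
  T[2,:] = [+0.4219 -0.6250 +0.0000 +0.0469]
  T[3,:] = [-0.1104 +0.1169 +0.0974 +0.0000]
eigenvalue magnitudes: 0.3705, 0.2720, 0.0611, 0.0611.
ρ = 0.3705; 0.3705 < 1 ⇒ converges.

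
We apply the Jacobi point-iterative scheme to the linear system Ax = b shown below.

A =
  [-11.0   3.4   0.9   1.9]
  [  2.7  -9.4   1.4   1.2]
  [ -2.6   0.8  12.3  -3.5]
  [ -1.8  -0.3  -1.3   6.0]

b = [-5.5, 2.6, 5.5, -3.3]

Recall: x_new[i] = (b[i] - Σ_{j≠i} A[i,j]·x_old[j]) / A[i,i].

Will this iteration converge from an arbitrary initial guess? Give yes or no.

yes

A = D + L + U where D = diag(-11, -9.4, 12.3, 6).
Jacobi T = -D⁻¹(L+U): T[2,3] = -(-3.5)/(12.3) = +0.2846; T[2,2] = 0.
  T[0,:] = [+0.0000, +0.3091, +0.0818, +0.1727]
  T[1,:] = [+0.2872, +0.0000, +0.1489, +0.1277]
  T[2,:] = [+0.2114, -0.0650, +0.0000, +0.2846]
  T[3,:] = [+0.3000, +0.0500, +0.2167, +0.0000]
moduli |λ_i(T)| = 0.5365, 0.3180, 0.2084, 0.0101.
ρ = 0.5365; 0.5365 < 1, so it converges for any x₀.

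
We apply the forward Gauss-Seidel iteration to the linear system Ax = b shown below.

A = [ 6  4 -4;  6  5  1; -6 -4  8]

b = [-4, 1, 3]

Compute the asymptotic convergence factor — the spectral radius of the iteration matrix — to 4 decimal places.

A = D + L + U where D = diag(6, 5, 8).
GS T = -(D+L)⁻¹U: row 0 first, T[0,1] = -(4)/(6) = -0.6667; later rows by forward substitution.
  T[0,:] = [+0.0000  -0.6667  +0.6667]
  T[1,:] = [+0.0000  +0.8000  -1.0000]
  T[2,:] = [+0.0000  -0.1000  -0.0000]
eigenvalue magnitudes: 0.9099, 0.1099, 0.0000.
spectral radius ρ = 0.9099; 0.9099 < 1, so it converges for any x₀.

0.9099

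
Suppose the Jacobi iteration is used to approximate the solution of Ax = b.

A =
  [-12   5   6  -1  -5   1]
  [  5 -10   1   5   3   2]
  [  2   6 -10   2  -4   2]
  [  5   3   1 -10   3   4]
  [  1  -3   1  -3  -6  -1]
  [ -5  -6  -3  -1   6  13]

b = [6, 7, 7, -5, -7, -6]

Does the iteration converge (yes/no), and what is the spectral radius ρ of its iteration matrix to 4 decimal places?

A = D + L + U where D = diag(-12, -10, -10, -10, -6, 13).
Jacobi: T = -D⁻¹(L+U), T[3,1] = -(3)/(-10) = +0.3000; T[3,3] = 0.
  T[0,:] = [+0.0000, +0.4167, +0.5000, -0.0833, -0.4167, +0.0833]
  T[1,:] = [+0.5000, +0.0000, +0.1000, +0.5000, +0.3000, +0.2000]
  T[2,:] = [+0.2000, +0.6000, +0.0000, +0.2000, -0.4000, +0.2000]
  T[3,:] = [+0.5000, +0.3000, +0.1000, +0.0000, +0.3000, +0.4000]
  T[4,:] = [+0.1667, -0.5000, +0.1667, -0.5000, +0.0000, -0.1667]
  T[5,:] = [+0.3846, +0.4615, +0.2308, +0.0769, -0.4615, +0.0000]
|roots of det(T-λI)|: 1.2348, 0.7993, 0.7993, 0.3479, 0.3479, 0.1221.
spectral radius ρ = 1.2348; 1.2348 > 1 ⇒ diverges.

no, ρ = 1.2348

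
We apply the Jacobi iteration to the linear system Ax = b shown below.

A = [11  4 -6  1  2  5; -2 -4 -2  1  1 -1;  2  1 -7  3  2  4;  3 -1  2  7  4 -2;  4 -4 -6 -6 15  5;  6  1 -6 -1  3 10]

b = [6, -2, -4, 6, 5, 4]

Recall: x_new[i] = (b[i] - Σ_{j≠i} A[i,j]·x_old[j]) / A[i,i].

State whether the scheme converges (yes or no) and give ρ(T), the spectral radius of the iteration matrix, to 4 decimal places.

A = D + L + U where D = diag(11, -4, -7, 7, 15, 10).
Jacobi T = -D⁻¹(L+U): T[2,0] = -(2)/(-7) = +0.2857; T[2,2] = 0.
  T[0,:] = [+0.0000, -0.3636, +0.5455, -0.0909, -0.1818, -0.4545]
  T[1,:] = [-0.5000, +0.0000, -0.5000, +0.2500, +0.2500, -0.2500]
  T[2,:] = [+0.2857, +0.1429, +0.0000, +0.4286, +0.2857, +0.5714]
  T[3,:] = [-0.4286, +0.1429, -0.2857, +0.0000, -0.5714, +0.2857]
  T[4,:] = [-0.2667, +0.2667, +0.4000, +0.4000, +0.0000, -0.3333]
  T[5,:] = [-0.6000, -0.1000, +0.6000, +0.1000, -0.3000, +0.0000]
eigenvalue magnitudes: 1.2412, 0.6311, 0.6311, 0.5435, 0.5435, 0.4306.
ρ = 1.2412; 1.2412 > 1: divergent.

no, ρ = 1.2412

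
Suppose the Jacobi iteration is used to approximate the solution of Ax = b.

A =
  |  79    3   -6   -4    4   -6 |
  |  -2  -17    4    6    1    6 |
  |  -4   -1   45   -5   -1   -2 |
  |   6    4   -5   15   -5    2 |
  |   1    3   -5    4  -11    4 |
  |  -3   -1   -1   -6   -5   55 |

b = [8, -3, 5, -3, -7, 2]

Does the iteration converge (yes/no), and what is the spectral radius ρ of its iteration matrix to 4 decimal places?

A = D + L + U where D = diag(79, -17, 45, 15, -11, 55).
T_J = -D⁻¹(L+U): T[2,4] = -(-1)/(45) = +0.0222; T[2,2] = 0.
  T[0,:] = [+0.0000, -0.0380, +0.0759, +0.0506, -0.0506, +0.0759]
  T[1,:] = [-0.1176, +0.0000, +0.2353, +0.3529, +0.0588, +0.3529]
  T[2,:] = [+0.0889, +0.0222, +0.0000, +0.1111, +0.0222, +0.0444]
  T[3,:] = [-0.4000, -0.2667, +0.3333, +0.0000, +0.3333, -0.1333]
  T[4,:] = [+0.0909, +0.2727, -0.4545, +0.3636, +0.0000, +0.3636]
  T[5,:] = [+0.0545, +0.0182, +0.0182, +0.1091, +0.0909, +0.0000]
eigenvalue magnitudes: 0.4004, 0.3080, 0.3080, 0.1321, 0.1321, 0.0039.
spectral radius ρ = 0.4004; 0.4004 < 1: convergent.

yes, ρ = 0.4004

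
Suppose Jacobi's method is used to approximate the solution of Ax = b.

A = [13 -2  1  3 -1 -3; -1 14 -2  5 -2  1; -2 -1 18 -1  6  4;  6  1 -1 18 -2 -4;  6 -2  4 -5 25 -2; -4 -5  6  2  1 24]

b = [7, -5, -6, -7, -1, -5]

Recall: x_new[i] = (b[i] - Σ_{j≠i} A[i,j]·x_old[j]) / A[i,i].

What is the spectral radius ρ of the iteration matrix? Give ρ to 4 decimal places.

0.5169

Split A = D + L + U, D = diag(13, 14, 18, 18, 25, 24).
T_J = -D⁻¹(L+U): T[5,4] = -(1)/(24) = -0.0417; T[5,5] = 0.
  T[0,:] = [+0.0000, +0.1538, -0.0769, -0.2308, +0.0769, +0.2308]
  T[1,:] = [+0.0714, +0.0000, +0.1429, -0.3571, +0.1429, -0.0714]
  T[2,:] = [+0.1111, +0.0556, +0.0000, +0.0556, -0.3333, -0.2222]
  T[3,:] = [-0.3333, -0.0556, +0.0556, +0.0000, +0.1111, +0.2222]
  T[4,:] = [-0.2400, +0.0800, -0.1600, +0.2000, +0.0000, +0.0800]
  T[5,:] = [+0.1667, +0.2083, -0.2500, -0.0833, -0.0417, +0.0000]
moduli |λ_i(T)| = 0.5169, 0.3238, 0.2797, 0.1331, 0.1331, 0.1202.
ρ = 0.5169; 0.5169 < 1: convergent.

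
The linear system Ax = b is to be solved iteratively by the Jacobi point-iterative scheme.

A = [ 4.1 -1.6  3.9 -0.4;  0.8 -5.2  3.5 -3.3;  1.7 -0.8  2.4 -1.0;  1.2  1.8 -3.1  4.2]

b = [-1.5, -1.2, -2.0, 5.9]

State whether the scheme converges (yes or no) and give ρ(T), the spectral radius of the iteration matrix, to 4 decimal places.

no, ρ = 1.3195

Write A = D+L+U with D = diag(4.1, -5.2, 2.4, 4.2).
T_J = -D⁻¹(L+U): T[3,0] = -(1.2)/(4.2) = -0.2857; T[3,3] = 0.
  T[0,:] = [+0.0000, +0.3902, -0.9512, +0.0976]
  T[1,:] = [+0.1538, +0.0000, +0.6731, -0.6346]
  T[2,:] = [-0.7083, +0.3333, +0.0000, +0.4167]
  T[3,:] = [-0.2857, -0.4286, +0.7381, +0.0000]
|eigenvalues of T|: 1.3195, 1.0142, 0.4717, 0.1663.
spectral radius ρ = 1.3195; 1.3195 > 1 ⇒ diverges.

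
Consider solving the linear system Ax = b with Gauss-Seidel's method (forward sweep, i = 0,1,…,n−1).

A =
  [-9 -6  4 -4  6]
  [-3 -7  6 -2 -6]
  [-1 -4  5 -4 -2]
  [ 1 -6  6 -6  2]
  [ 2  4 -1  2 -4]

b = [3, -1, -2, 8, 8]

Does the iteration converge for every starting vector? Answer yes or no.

no

A = D + L + U where D = diag(-9, -7, 5, -6, -4).
GS T = -(D+L)⁻¹U: row 0 first, T[0,3] = -(-4)/(-9) = -0.4444; later rows by forward substitution.
  T[0,:] = [+0.0000, -0.6667, +0.4444, -0.4444, +0.6667]
  T[1,:] = [+0.0000, +0.2857, +0.6667, -0.0952, -1.1429]
  T[2,:] = [+0.0000, +0.0952, +0.6222, +0.6349, -0.3810]
  T[3,:] = [+0.0000, -0.3016, +0.0296, +0.6561, +1.2063]
  T[4,:] = [+0.0000, -0.2222, +0.7481, -0.1481, -0.1111]
|eigenvalues of T|: 1.1590, 0.5818, 0.5818, 0.1942, 0.0000.
spectral radius ρ = 1.1590; 1.1590 > 1 ⇒ diverges.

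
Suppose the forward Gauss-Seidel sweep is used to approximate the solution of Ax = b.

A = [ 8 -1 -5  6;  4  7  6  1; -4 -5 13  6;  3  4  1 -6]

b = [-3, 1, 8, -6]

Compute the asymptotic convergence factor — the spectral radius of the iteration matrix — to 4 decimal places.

Split A = D + L + U, D = diag(8, 7, 13, -6).
Gauss-Seidel: T = -(D+L)⁻¹U, row 0 first, T[0,2] = -(-5)/(8) = +0.6250; later rows by forward substitution.
  T[0,:] = [+0.0000 +0.1250 +0.6250 -0.7500]
  T[1,:] = [+0.0000 -0.0714 -1.2143 +0.2857]
  T[2,:] = [+0.0000 +0.0110 -0.2747 -0.5824]
  T[3,:] = [+0.0000 +0.0167 -0.5428 -0.2816]
moduli |λ_i(T)| = 0.8227, 0.2964, 0.1014, 0.0000.
ρ(T) = max|λ| = 0.8227; 0.8227 < 1 ⇒ converges.

0.8227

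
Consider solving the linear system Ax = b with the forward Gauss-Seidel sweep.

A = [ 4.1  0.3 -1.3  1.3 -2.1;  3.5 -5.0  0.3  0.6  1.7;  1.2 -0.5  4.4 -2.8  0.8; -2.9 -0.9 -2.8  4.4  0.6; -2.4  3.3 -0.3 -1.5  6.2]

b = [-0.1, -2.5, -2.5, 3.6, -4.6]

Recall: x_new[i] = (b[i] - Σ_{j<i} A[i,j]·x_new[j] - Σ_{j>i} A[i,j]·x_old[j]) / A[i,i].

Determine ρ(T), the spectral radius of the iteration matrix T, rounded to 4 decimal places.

0.5018

A = D + L + U where D = diag(4.1, -5, 4.4, 4.4, 6.2).
T_GS = -(D+L)⁻¹U: row 0 first, T[0,4] = -(-2.1)/(4.1) = +0.5122; later rows by forward substitution.
  T[0,:] = [+0.0000 -0.0732 +0.3171 -0.3171 +0.5122]
  T[1,:] = [+0.0000 -0.0512 +0.2820 -0.1020 +0.6985]
  T[2,:] = [+0.0000 +0.0141 -0.0544 +0.7113 -0.2421]
  T[3,:] = [+0.0000 -0.0497 +0.2320 +0.2228 +0.1900]
  T[4,:] = [+0.0000 -0.0124 +0.0262 +0.0198 -0.1393]
|λ(T)| sorted: 0.5018, 0.3425, 0.1765, 0.0049, 0.0000.
ρ = 0.5018; 0.5018 < 1, so it converges for any x₀.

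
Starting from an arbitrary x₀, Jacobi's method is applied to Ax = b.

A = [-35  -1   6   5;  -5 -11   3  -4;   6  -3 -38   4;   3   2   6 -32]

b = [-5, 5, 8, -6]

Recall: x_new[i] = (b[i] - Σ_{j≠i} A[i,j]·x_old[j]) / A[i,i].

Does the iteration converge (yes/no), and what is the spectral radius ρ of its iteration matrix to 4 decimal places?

yes, ρ = 0.3139

A = D + L + U where D = diag(-35, -11, -38, -32).
Jacobi T = -D⁻¹(L+U): T[2,3] = -(4)/(-38) = +0.1053; T[2,2] = 0.
  T[0,:] = [+0.0000, -0.0286, +0.1714, +0.1429]
  T[1,:] = [-0.4545, +0.0000, +0.2727, -0.3636]
  T[2,:] = [+0.1579, -0.0789, +0.0000, +0.1053]
  T[3,:] = [+0.0938, +0.0625, +0.1875, +0.0000]
|roots of det(T-λI)|: 0.3139, 0.2121, 0.2121, 0.1538.
ρ(T) = max|λ| = 0.3139; 0.3139 < 1, so it converges for any x₀.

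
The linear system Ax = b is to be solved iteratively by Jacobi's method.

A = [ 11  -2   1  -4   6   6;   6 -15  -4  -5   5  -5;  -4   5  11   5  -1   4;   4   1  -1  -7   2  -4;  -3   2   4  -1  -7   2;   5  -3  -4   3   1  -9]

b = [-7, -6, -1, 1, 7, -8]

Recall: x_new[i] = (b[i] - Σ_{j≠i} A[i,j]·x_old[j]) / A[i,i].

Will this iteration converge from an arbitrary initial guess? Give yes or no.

no

A = D + L + U where D = diag(11, -15, 11, -7, -7, -9).
Jacobi T = -D⁻¹(L+U): T[4,5] = -(2)/(-7) = +0.2857; T[4,4] = 0.
  T[0,:] = [+0.0000  +0.1818  -0.0909  +0.3636  -0.5455  -0.5455]
  T[1,:] = [+0.4000  +0.0000  -0.2667  -0.3333  +0.3333  -0.3333]
  T[2,:] = [+0.3636  -0.4545  +0.0000  -0.4545  +0.0909  -0.3636]
  T[3,:] = [+0.5714  +0.1429  -0.1429  +0.0000  +0.2857  -0.5714]
  T[4,:] = [-0.4286  +0.2857  +0.5714  -0.1429  +0.0000  +0.2857]
  T[5,:] = [+0.5556  -0.3333  -0.4444  +0.3333  +0.1111  +0.0000]
|eigenvalues of T|: 1.2253, 0.7164, 0.7164, 0.2953, 0.2953, 0.1363.
ρ = 1.2253; 1.2253 > 1: divergent.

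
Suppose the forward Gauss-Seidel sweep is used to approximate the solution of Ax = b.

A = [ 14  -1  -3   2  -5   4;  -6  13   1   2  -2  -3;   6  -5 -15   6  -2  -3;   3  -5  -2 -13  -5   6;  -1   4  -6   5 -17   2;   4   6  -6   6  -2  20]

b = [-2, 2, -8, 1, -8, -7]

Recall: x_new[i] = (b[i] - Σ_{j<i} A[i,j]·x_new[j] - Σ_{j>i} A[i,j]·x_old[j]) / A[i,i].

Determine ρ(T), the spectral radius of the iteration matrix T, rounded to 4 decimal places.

Diagonal D = diag(14, 13, -15, -13, -17, 20); L, U strict lower/upper.
Gauss-Seidel: T = -(D+L)⁻¹U, row 0 first, T[0,5] = -(4)/(14) = -0.2857; later rows by forward substitution.
  T[0,:] = [+0.0000  +0.0714  +0.2143  -0.1429  +0.3571  -0.2857]
  T[1,:] = [+0.0000  +0.0330  +0.0220  -0.2198  +0.3187  +0.0989]
  T[2,:] = [+0.0000  +0.0176  +0.0784  +0.4161  -0.0967  -0.3473]
  T[3,:] = [+0.0000  +0.0011  +0.0289  -0.0125  -0.4099  +0.4110]
  T[4,:] = [+0.0000  -0.0023  -0.0266  -0.1938  -0.0324  +0.4012]
  T[5,:] = [+0.0000  -0.0195  -0.0373  +0.2037  -0.0763  -0.1599]
eigenvalue magnitudes: 0.5316, 0.2780, 0.1302, 0.1302, 0.0079, 0.0000.
ρ(T) = max|λ| = 0.5316; 0.5316 < 1 ⇒ converges.

0.5316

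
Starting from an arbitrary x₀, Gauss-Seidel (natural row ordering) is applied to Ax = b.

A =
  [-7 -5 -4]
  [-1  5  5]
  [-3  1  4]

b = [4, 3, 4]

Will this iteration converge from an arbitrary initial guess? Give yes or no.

A = D + L + U where D = diag(-7, 5, 4).
GS T = -(D+L)⁻¹U: row 0 first, T[0,1] = -(-5)/(-7) = -0.7143; later rows by forward substitution.
  T[0,:] = [+0.0000  -0.7143  -0.5714]
  T[1,:] = [+0.0000  -0.1429  -1.1143]
  T[2,:] = [+0.0000  -0.5000  -0.1500]
|λ(T)| sorted: 0.8929, 0.6000, 0.0000.
ρ = 0.8929; 0.8929 < 1: convergent.

yes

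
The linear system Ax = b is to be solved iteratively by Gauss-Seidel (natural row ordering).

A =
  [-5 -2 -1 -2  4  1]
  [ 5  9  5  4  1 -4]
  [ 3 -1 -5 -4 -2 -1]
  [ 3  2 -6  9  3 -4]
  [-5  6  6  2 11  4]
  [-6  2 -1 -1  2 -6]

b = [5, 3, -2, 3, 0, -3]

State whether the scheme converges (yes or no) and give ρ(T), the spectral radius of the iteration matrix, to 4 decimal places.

Diagonal D = diag(-5, 9, -5, 9, 11, -6); L, U strict lower/upper.
T_GS = -(D+L)⁻¹U: row 0 first, T[0,4] = -(4)/(-5) = +0.8000; later rows by forward substitution.
  T[0,:] = [+0.0000, -0.4000, -0.2000, -0.4000, +0.8000, +0.2000]
  T[1,:] = [+0.0000, +0.2222, -0.4444, -0.2222, -0.5556, +0.3333]
  T[2,:] = [+0.0000, -0.2844, -0.0311, -0.9956, +0.1911, -0.1467]
  T[3,:] = [+0.0000, -0.1057, +0.1447, -0.4810, -0.3491, +0.2059]
  T[4,:] = [+0.0000, -0.1287, +0.1422, +0.5699, +0.6259, -0.4120]
  T[5,:] = [+0.0000, +0.4962, +0.0803, +0.7620, -0.7502, -0.2361]
|roots of det(T-λI)|: 1.1891, 0.8247, 0.4181, 0.4181, 0.1257, 0.0000.
ρ(T) = max|λ| = 1.1891; 1.1891 > 1, so it fails to converge.

no, ρ = 1.1891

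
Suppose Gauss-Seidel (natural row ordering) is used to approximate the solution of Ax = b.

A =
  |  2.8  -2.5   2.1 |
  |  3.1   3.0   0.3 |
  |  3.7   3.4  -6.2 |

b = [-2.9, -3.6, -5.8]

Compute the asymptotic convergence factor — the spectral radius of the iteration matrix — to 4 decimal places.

A = D + L + U where D = diag(2.8, 3, -6.2).
Gauss-Seidel: T = -(D+L)⁻¹U, row 0 first, T[0,2] = -(2.1)/(2.8) = -0.7500; later rows by forward substitution.
  T[0,:] = [+0.0000  +0.8929  -0.7500]
  T[1,:] = [+0.0000  -0.9226  +0.6750]
  T[2,:] = [+0.0000  +0.0269  -0.0774]
|roots of det(T-λI)|: 0.9436, 0.0565, 0.0000.
ρ = 0.9436; 0.9436 < 1 ⇒ converges.

0.9436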